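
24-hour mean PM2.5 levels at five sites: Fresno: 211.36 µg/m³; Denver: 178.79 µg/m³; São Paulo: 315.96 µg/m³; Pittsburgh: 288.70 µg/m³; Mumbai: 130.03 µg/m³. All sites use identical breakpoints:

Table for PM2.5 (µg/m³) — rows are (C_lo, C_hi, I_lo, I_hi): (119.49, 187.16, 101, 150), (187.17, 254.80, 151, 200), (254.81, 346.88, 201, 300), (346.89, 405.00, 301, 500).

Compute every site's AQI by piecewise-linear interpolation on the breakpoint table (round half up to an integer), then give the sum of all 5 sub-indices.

Fresno 211.36: bracket 187.17–254.80 → index 151–200; slope 49/67.63, offset 24.19.
AQI = 151 + 49/67.63·24.19 ≈ 168.53 ⇒ 169.
Denver 178.79: bracket 119.49–187.16 → index 101–150; slope 49/67.67, offset 59.30.
AQI = 101 + 49/67.67·59.30 ≈ 143.94 ⇒ 144.
São Paulo: 315.96 lies in 254.81–346.88, so I_lo=201, I_hi=300, C_lo=254.81, C_hi=346.88.
(300−201)/(346.88−254.81) × (315.96−254.81) + 201 = 99/92.07 × 61.15 + 201 ≈ 266.75 → 267.
Pittsburgh: row 254.81–346.88 (AQI 201–300). (300−201)·(288.70−254.81)/(346.88−254.81) + 201 = 99·33.89/92.07 + 201 ≈ 237.44 → 237.
Mumbai: 130.03 lies in 119.49–187.16, so I_lo=101, I_hi=150, C_lo=119.49, C_hi=187.16.
(150−101)/(187.16−119.49) × (130.03−119.49) + 101 = 49/67.67 × 10.54 + 101 ≈ 108.63 → 109.
AQIs: Fresno=169, Denver=144, São Paulo=267, Pittsburgh=237, Mumbai=109. Sum = 169 + 144 + 267 + 237 + 109 = 926.

926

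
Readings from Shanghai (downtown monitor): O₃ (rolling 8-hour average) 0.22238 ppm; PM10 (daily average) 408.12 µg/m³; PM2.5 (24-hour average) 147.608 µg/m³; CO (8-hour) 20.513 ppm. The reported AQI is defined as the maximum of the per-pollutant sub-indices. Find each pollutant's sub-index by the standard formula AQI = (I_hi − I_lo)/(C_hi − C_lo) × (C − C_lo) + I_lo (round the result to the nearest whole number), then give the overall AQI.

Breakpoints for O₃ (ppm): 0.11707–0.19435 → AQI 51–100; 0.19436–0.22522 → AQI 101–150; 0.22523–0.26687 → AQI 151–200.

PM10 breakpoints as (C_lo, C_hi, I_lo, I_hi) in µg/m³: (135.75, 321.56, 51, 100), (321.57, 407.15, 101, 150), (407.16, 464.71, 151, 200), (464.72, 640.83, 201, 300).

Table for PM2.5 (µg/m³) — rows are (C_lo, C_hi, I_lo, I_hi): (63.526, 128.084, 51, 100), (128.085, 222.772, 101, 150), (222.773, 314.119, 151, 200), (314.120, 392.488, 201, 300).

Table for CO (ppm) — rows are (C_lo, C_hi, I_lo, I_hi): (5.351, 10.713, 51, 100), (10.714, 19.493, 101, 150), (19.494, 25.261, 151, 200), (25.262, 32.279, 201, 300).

O₃: 0.22238 ∈ [0.19436, 0.22522] ↔ index [101, 150].
101 + (0.22238−0.19436)·(150−101)/(0.22522−0.19436) = 101 + 0.02802·49/0.03086 ≈ 145.49, so AQI = 145.
PM10: row 407.16–464.71 (AQI 151–200). (200−151)·(408.12−407.16)/(464.71−407.16) + 151 = 49·0.96/57.55 + 151 ≈ 151.82 → 152.
PM2.5 147.608: bracket 128.085–222.772 → index 101–150; slope 49/94.687, offset 19.523.
AQI = 101 + 49/94.687·19.523 ≈ 111.10 ⇒ 111.
CO: row 19.494–25.261 (AQI 151–200). (200−151)·(20.513−19.494)/(25.261−19.494) + 151 = 49·1.019/5.767 + 151 ≈ 159.66 → 160.
Sub-indices: O₃→145, PM10→152, PM2.5→111, CO→160. Overall AQI = max = 160; dominant pollutant is CO.

160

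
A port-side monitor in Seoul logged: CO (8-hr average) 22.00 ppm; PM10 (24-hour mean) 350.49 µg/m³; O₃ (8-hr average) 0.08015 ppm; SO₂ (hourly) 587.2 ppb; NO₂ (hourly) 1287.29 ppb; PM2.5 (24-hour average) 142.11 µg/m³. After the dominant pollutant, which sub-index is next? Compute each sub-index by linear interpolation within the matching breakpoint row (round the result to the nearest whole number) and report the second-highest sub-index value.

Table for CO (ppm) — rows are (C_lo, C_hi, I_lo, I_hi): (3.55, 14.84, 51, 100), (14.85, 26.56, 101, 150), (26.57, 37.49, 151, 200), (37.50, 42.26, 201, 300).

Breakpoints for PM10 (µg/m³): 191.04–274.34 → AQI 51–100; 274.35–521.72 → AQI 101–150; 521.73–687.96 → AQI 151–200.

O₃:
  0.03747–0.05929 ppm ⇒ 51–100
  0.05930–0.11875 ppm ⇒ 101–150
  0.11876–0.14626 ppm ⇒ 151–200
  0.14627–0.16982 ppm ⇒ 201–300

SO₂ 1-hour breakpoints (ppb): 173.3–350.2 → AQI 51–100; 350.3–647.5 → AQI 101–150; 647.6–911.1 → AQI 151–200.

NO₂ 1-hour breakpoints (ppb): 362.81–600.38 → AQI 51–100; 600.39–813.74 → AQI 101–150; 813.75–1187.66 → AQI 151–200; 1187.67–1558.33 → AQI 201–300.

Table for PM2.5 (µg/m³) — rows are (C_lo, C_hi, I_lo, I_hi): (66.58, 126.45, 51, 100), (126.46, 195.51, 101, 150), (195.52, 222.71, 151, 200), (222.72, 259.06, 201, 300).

CO: 22.00 lies in 14.85–26.56, so I_lo=101, I_hi=150, C_lo=14.85, C_hi=26.56.
(150−101)/(26.56−14.85) × (22.00−14.85) + 101 = 49/11.71 × 7.15 + 101 ≈ 130.92 → 131.
PM10 350.49: bracket 274.35–521.72 → index 101–150; slope 49/247.37, offset 76.14.
AQI = 101 + 49/247.37·76.14 ≈ 116.08 ⇒ 116.
O₃ 0.08015: bracket 0.05930–0.11875 → index 101–150; slope 49/0.05945, offset 0.02085.
AQI = 101 + 49/0.05945·0.02085 ≈ 118.19 ⇒ 118.
SO₂ 587.2: bracket 350.3–647.5 → index 101–150; slope 49/297.2, offset 236.9.
AQI = 101 + 49/297.2·236.9 ≈ 140.06 ⇒ 140.
NO₂: row 1187.67–1558.33 (AQI 201–300). (300−201)·(1287.29−1187.67)/(1558.33−1187.67) + 201 = 99·99.62/370.66 + 201 ≈ 227.61 → 228.
PM2.5: 142.11 lies in 126.46–195.51, so I_lo=101, I_hi=150, C_lo=126.46, C_hi=195.51.
(150−101)/(195.51−126.46) × (142.11−126.46) + 101 = 49/69.05 × 15.65 + 101 ≈ 112.11 → 112.
Sub-indices: CO→131, PM10→116, O₃→118, SO₂→140, NO₂→228, PM2.5→112. Ranked high→low: 228, 140, 131, 118, 116, 112. Second-highest sub-index = 140.

140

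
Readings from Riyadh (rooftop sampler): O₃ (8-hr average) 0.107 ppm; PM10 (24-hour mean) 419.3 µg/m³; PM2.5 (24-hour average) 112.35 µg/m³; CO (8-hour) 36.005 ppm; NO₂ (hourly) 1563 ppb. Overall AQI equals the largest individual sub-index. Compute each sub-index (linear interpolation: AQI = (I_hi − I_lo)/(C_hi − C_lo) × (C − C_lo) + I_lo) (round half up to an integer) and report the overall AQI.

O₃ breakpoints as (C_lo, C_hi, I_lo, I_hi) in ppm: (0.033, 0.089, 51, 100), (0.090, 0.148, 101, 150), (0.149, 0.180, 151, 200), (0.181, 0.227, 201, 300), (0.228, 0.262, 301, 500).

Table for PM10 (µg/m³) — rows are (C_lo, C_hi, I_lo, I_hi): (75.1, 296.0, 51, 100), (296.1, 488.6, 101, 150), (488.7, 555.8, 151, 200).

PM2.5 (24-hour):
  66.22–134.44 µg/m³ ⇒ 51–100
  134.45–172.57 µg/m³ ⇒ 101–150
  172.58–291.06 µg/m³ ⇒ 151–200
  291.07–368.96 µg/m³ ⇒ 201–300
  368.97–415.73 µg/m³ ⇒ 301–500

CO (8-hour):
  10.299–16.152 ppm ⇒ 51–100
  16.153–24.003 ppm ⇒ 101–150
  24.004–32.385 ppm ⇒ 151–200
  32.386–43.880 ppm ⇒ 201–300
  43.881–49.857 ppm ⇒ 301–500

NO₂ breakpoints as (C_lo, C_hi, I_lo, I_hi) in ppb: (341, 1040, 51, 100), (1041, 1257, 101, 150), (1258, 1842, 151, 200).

232

O₃: row 0.090–0.148 (AQI 101–150). (150−101)·(0.107−0.090)/(0.148−0.090) + 101 = 49·0.017/0.058 + 101 ≈ 115.36 → 115.
PM10: 419.3 ∈ [296.1, 488.6] ↔ index [101, 150].
101 + (419.3−296.1)·(150−101)/(488.6−296.1) = 101 + 123.2·49/192.5 ≈ 132.36, so AQI = 132.
PM2.5: 112.35 ∈ [66.22, 134.44] ↔ index [51, 100].
51 + (112.35−66.22)·(100−51)/(134.44−66.22) = 51 + 46.13·49/68.22 ≈ 84.13, so AQI = 84.
CO: 36.005 ∈ [32.386, 43.880] ↔ index [201, 300].
201 + (36.005−32.386)·(300−201)/(43.880−32.386) = 201 + 3.619·99/11.494 ≈ 232.17, so AQI = 232.
NO₂: 1563 ∈ [1258, 1842] ↔ index [151, 200].
151 + (1563−1258)·(200−151)/(1842−1258) = 151 + 305·49/584 ≈ 176.59, so AQI = 177.
Sub-indices: O₃→115, PM10→132, PM2.5→84, CO→232, NO₂→177. Overall AQI = max = 232; dominant pollutant is CO.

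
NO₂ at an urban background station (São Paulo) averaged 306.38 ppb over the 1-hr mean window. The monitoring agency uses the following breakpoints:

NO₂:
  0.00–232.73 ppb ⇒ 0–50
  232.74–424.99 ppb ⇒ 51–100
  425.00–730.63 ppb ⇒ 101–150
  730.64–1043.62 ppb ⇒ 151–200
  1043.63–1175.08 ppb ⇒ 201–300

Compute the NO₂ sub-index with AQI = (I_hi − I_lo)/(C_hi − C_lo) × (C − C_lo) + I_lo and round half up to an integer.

70

NO₂: 306.38 lies in 232.74–424.99, so I_lo=51, I_hi=100, C_lo=232.74, C_hi=424.99.
(100−51)/(424.99−232.74) × (306.38−232.74) + 51 = 49/192.25 × 73.64 + 51 ≈ 69.77 → 70.
AQI 70 falls in the Moderate category.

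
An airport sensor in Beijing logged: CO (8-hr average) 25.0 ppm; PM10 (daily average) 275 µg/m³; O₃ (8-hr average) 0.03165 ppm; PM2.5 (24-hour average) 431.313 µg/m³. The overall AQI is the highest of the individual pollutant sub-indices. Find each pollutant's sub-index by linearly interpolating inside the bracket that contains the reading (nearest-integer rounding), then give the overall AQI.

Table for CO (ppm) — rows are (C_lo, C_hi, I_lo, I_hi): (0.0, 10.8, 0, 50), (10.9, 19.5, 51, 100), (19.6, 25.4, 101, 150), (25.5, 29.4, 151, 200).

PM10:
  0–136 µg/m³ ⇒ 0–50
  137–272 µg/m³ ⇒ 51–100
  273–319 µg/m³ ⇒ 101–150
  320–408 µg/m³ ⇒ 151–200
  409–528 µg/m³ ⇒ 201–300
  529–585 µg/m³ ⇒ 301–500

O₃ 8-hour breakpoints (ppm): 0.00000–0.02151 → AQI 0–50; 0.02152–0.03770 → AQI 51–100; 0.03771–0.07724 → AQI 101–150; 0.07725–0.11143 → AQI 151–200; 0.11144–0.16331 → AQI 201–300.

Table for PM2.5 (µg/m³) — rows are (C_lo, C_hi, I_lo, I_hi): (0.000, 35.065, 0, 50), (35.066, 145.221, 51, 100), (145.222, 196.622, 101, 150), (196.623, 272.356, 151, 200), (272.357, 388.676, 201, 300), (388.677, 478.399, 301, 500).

396

CO: 25.0 lies in 19.6–25.4, so I_lo=101, I_hi=150, C_lo=19.6, C_hi=25.4.
(150−101)/(25.4−19.6) × (25.0−19.6) + 101 = 49/5.8 × 5.4 + 101 ≈ 146.62 → 147.
PM10: 275 lies in 273–319, so I_lo=101, I_hi=150, C_lo=273, C_hi=319.
(150−101)/(319−273) × (275−273) + 101 = 49/46 × 2 + 101 ≈ 103.13 → 103.
O₃ 0.03165: bracket 0.02152–0.03770 → index 51–100; slope 49/0.01618, offset 0.01013.
AQI = 51 + 49/0.01618·0.01013 ≈ 81.68 ⇒ 82.
PM2.5: row 388.677–478.399 (AQI 301–500). (500−301)·(431.313−388.677)/(478.399−388.677) + 301 = 199·42.636/89.722 + 301 ≈ 395.57 → 396.
Sub-indices: CO→147, PM10→103, O₃→82, PM2.5→396. Overall AQI = max = 396; dominant pollutant is PM2.5.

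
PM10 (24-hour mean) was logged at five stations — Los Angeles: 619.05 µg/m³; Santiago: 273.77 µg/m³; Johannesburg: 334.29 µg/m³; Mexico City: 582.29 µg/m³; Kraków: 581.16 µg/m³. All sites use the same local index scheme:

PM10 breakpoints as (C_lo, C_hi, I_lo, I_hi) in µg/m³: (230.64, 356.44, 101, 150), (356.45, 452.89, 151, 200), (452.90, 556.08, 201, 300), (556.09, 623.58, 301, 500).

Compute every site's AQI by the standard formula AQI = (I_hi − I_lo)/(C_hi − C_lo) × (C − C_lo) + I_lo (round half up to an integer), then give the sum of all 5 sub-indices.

Los Angeles 619.05: bracket 556.09–623.58 → index 301–500; slope 199/67.49, offset 62.96.
AQI = 301 + 199/67.49·62.96 ≈ 486.64 ⇒ 487.
Santiago: 273.77 lies in 230.64–356.44, so I_lo=101, I_hi=150, C_lo=230.64, C_hi=356.44.
(150−101)/(356.44−230.64) × (273.77−230.64) + 101 = 49/125.80 × 43.13 + 101 ≈ 117.80 → 118.
Johannesburg 334.29: bracket 230.64–356.44 → index 101–150; slope 49/125.80, offset 103.65.
AQI = 101 + 49/125.80·103.65 ≈ 141.37 ⇒ 141.
Mexico City: row 556.09–623.58 (AQI 301–500). (500−301)·(582.29−556.09)/(623.58−556.09) + 301 = 199·26.20/67.49 + 301 ≈ 378.25 → 378.
Kraków 581.16: bracket 556.09–623.58 → index 301–500; slope 199/67.49, offset 25.07.
AQI = 301 + 199/67.49·25.07 ≈ 374.92 ⇒ 375.
AQIs: Los Angeles=487, Santiago=118, Johannesburg=141, Mexico City=378, Kraków=375. Sum = 487 + 118 + 141 + 378 + 375 = 1499.

1499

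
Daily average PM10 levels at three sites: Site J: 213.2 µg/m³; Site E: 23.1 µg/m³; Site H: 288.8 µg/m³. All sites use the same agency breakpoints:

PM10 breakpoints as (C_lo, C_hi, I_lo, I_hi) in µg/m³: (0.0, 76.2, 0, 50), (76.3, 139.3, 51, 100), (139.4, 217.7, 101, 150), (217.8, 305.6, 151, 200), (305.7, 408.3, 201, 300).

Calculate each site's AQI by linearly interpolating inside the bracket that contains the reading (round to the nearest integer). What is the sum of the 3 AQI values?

353

Site J: 213.2 ∈ [139.4, 217.7] ↔ index [101, 150].
101 + (213.2−139.4)·(150−101)/(217.7−139.4) = 101 + 73.8·49/78.3 ≈ 147.18, so AQI = 147.
Site E: 23.1 ∈ [0.0, 76.2] ↔ index [0, 50].
0 + (23.1−0.0)·(50−0)/(76.2−0.0) = 0 + 23.1·50/76.2 ≈ 15.16, so AQI = 15.
Site H: row 217.8–305.6 (AQI 151–200). (200−151)·(288.8−217.8)/(305.6−217.8) + 151 = 49·71.0/87.8 + 151 ≈ 190.62 → 191.
AQIs: Site J=147, Site E=15, Site H=191. Sum = 147 + 15 + 191 = 353.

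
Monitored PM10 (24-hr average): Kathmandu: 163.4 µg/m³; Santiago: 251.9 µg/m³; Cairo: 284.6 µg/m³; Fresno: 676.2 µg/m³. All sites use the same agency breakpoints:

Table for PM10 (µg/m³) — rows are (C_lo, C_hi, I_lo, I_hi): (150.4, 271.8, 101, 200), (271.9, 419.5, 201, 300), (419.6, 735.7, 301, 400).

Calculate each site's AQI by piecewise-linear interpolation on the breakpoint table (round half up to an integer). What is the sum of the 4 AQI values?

887

Kathmandu: 163.4 ∈ [150.4, 271.8] ↔ index [101, 200].
101 + (163.4−150.4)·(200−101)/(271.8−150.4) = 101 + 13.0·99/121.4 ≈ 111.60, so AQI = 112.
Santiago 251.9: bracket 150.4–271.8 → index 101–200; slope 99/121.4, offset 101.5.
AQI = 101 + 99/121.4·101.5 ≈ 183.77 ⇒ 184.
Cairo: 284.6 lies in 271.9–419.5, so I_lo=201, I_hi=300, C_lo=271.9, C_hi=419.5.
(300−201)/(419.5−271.9) × (284.6−271.9) + 201 = 99/147.6 × 12.7 + 201 ≈ 209.52 → 210.
Fresno: 676.2 lies in 419.6–735.7, so I_lo=301, I_hi=400, C_lo=419.6, C_hi=735.7.
(400−301)/(735.7−419.6) × (676.2−419.6) + 301 = 99/316.1 × 256.6 + 301 ≈ 381.37 → 381.
AQIs: Kathmandu=112, Santiago=184, Cairo=210, Fresno=381. Sum = 112 + 184 + 210 + 381 = 887.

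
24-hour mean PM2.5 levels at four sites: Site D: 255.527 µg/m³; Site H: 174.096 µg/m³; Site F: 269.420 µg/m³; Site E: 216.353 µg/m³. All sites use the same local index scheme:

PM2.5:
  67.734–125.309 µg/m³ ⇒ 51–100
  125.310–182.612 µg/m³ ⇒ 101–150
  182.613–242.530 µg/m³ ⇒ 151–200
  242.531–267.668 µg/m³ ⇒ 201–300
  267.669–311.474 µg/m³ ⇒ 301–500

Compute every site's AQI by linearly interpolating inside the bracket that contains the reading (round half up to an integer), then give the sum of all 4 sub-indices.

Site D: 255.527 lies in 242.531–267.668, so I_lo=201, I_hi=300, C_lo=242.531, C_hi=267.668.
(300−201)/(267.668−242.531) × (255.527−242.531) + 201 = 99/25.137 × 12.996 + 201 ≈ 252.18 → 252.
Site H: 174.096 ∈ [125.310, 182.612] ↔ index [101, 150].
101 + (174.096−125.310)·(150−101)/(182.612−125.310) = 101 + 48.786·49/57.302 ≈ 142.72, so AQI = 143.
Site F: 269.420 ∈ [267.669, 311.474] ↔ index [301, 500].
301 + (269.420−267.669)·(500−301)/(311.474−267.669) = 301 + 1.751·199/43.805 ≈ 308.95, so AQI = 309.
Site E: 216.353 lies in 182.613–242.530, so I_lo=151, I_hi=200, C_lo=182.613, C_hi=242.530.
(200−151)/(242.530−182.613) × (216.353−182.613) + 151 = 49/59.917 × 33.740 + 151 ≈ 178.59 → 179.
AQIs: Site D=252, Site H=143, Site F=309, Site E=179. Sum = 252 + 143 + 309 + 179 = 883.

883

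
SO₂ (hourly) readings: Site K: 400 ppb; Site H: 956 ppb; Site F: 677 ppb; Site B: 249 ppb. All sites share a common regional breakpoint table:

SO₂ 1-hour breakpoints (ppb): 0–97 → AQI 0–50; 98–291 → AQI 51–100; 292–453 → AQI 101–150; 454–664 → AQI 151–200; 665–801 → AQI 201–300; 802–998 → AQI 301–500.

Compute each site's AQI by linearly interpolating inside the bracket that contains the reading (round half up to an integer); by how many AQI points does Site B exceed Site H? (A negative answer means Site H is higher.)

Site K: 400 ∈ [292, 453] ↔ index [101, 150].
101 + (400−292)·(150−101)/(453−292) = 101 + 108·49/161 ≈ 133.87, so AQI = 134.
Site H: row 802–998 (AQI 301–500). (500−301)·(956−802)/(998−802) + 301 = 199·154/196 + 301 ≈ 457.36 → 457.
Site F 677: bracket 665–801 → index 201–300; slope 99/136, offset 12.
AQI = 201 + 99/136·12 ≈ 209.74 ⇒ 210.
Site B 249: bracket 98–291 → index 51–100; slope 49/193, offset 151.
AQI = 51 + 49/193·151 ≈ 89.34 ⇒ 89.
AQIs: Site K=134, Site H=457, Site F=210, Site B=89. Site B (89) − Site H (457) = -368.

-368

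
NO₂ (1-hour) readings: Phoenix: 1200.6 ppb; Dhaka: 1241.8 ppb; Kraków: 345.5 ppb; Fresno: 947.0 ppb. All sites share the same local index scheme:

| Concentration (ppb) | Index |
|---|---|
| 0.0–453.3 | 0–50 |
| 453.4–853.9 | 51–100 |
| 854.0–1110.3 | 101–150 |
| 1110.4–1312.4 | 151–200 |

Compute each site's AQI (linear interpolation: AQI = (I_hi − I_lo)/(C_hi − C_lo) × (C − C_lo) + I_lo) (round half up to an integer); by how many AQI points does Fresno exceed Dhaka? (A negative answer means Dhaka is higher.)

-64

Phoenix: 1200.6 ∈ [1110.4, 1312.4] ↔ index [151, 200].
151 + (1200.6−1110.4)·(200−151)/(1312.4−1110.4) = 151 + 90.2·49/202.0 ≈ 172.88, so AQI = 173.
Dhaka: 1241.8 ∈ [1110.4, 1312.4] ↔ index [151, 200].
151 + (1241.8−1110.4)·(200−151)/(1312.4−1110.4) = 151 + 131.4·49/202.0 ≈ 182.87, so AQI = 183.
Kraków: row 0.0–453.3 (AQI 0–50). (50−0)·(345.5−0.0)/(453.3−0.0) + 0 = 50·345.5/453.3 + 0 ≈ 38.11 → 38.
Fresno: 947.0 lies in 854.0–1110.3, so I_lo=101, I_hi=150, C_lo=854.0, C_hi=1110.3.
(150−101)/(1110.3−854.0) × (947.0−854.0) + 101 = 49/256.3 × 93.0 + 101 ≈ 118.78 → 119.
AQIs: Phoenix=173, Dhaka=183, Kraków=38, Fresno=119. Fresno (119) − Dhaka (183) = -64.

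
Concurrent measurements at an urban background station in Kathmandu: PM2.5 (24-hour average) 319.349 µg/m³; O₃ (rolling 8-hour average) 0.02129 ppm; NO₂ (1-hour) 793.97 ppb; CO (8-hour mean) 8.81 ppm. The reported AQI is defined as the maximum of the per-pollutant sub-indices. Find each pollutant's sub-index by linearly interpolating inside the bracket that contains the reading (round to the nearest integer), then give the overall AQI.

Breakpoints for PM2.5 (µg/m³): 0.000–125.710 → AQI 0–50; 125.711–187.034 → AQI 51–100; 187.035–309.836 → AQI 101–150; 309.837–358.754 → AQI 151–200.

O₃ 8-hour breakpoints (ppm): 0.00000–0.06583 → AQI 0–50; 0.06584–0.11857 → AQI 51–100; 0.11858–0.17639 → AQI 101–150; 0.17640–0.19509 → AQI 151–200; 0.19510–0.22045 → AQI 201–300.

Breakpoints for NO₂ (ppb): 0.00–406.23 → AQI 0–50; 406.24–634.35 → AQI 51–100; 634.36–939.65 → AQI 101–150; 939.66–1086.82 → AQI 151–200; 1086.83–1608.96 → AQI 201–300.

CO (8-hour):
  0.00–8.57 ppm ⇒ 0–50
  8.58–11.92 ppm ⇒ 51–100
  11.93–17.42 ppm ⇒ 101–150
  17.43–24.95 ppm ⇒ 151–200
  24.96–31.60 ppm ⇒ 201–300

PM2.5: 319.349 lies in 309.837–358.754, so I_lo=151, I_hi=200, C_lo=309.837, C_hi=358.754.
(200−151)/(358.754−309.837) × (319.349−309.837) + 151 = 49/48.917 × 9.512 + 151 ≈ 160.53 → 161.
O₃: 0.02129 lies in 0.00000–0.06583, so I_lo=0, I_hi=50, C_lo=0.00000, C_hi=0.06583.
(50−0)/(0.06583−0.00000) × (0.02129−0.00000) + 0 = 50/0.06583 × 0.02129 + 0 ≈ 16.17 → 16.
NO₂: 793.97 ∈ [634.36, 939.65] ↔ index [101, 150].
101 + (793.97−634.36)·(150−101)/(939.65−634.36) = 101 + 159.61·49/305.29 ≈ 126.62, so AQI = 127.
CO: 8.81 ∈ [8.58, 11.92] ↔ index [51, 100].
51 + (8.81−8.58)·(100−51)/(11.92−8.58) = 51 + 0.23·49/3.34 ≈ 54.37, so AQI = 54.
Sub-indices: PM2.5→161, O₃→16, NO₂→127, CO→54. Overall AQI = max = 161; dominant pollutant is PM2.5.

161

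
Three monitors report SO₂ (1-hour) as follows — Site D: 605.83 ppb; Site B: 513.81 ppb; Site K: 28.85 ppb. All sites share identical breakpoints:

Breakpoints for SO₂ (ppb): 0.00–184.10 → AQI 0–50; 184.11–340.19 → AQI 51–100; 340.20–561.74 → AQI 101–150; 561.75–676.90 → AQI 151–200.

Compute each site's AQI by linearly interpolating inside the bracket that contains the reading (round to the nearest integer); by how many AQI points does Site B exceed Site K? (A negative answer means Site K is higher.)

131

Site D: 605.83 lies in 561.75–676.90, so I_lo=151, I_hi=200, C_lo=561.75, C_hi=676.90.
(200−151)/(676.90−561.75) × (605.83−561.75) + 151 = 49/115.15 × 44.08 + 151 ≈ 169.76 → 170.
Site B 513.81: bracket 340.20–561.74 → index 101–150; slope 49/221.54, offset 173.61.
AQI = 101 + 49/221.54·173.61 ≈ 139.40 ⇒ 139.
Site K 28.85: bracket 0.00–184.10 → index 0–50; slope 50/184.10, offset 28.85.
AQI = 0 + 50/184.10·28.85 ≈ 7.84 ⇒ 8.
AQIs: Site D=170, Site B=139, Site K=8. Site B (139) − Site K (8) = 131.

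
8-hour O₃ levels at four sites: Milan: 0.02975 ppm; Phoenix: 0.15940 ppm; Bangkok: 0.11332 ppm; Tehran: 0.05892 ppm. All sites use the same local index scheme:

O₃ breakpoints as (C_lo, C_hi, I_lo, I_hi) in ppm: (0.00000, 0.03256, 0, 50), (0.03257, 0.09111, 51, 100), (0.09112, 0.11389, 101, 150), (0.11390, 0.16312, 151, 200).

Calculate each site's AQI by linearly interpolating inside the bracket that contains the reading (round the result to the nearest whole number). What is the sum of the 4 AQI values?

Milan: 0.02975 lies in 0.00000–0.03256, so I_lo=0, I_hi=50, C_lo=0.00000, C_hi=0.03256.
(50−0)/(0.03256−0.00000) × (0.02975−0.00000) + 0 = 50/0.03256 × 0.02975 + 0 ≈ 45.68 → 46.
Phoenix: row 0.11390–0.16312 (AQI 151–200). (200−151)·(0.15940−0.11390)/(0.16312−0.11390) + 151 = 49·0.04550/0.04922 + 151 ≈ 196.30 → 196.
Bangkok: 0.11332 ∈ [0.09112, 0.11389] ↔ index [101, 150].
101 + (0.11332−0.09112)·(150−101)/(0.11389−0.09112) = 101 + 0.02220·49/0.02277 ≈ 148.77, so AQI = 149.
Tehran: 0.05892 lies in 0.03257–0.09111, so I_lo=51, I_hi=100, C_lo=0.03257, C_hi=0.09111.
(100−51)/(0.09111−0.03257) × (0.05892−0.03257) + 51 = 49/0.05854 × 0.02635 + 51 ≈ 73.06 → 73.
AQIs: Milan=46, Phoenix=196, Bangkok=149, Tehran=73. Sum = 46 + 196 + 149 + 73 = 464.

464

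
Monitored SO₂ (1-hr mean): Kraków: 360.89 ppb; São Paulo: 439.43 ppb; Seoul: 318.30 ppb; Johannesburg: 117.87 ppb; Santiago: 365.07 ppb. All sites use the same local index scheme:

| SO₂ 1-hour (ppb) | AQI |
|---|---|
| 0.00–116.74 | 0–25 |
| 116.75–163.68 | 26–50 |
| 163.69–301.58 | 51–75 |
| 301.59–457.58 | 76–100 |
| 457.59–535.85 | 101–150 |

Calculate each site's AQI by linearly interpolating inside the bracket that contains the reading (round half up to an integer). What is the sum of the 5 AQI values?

374

Kraków: 360.89 lies in 301.59–457.58, so I_lo=76, I_hi=100, C_lo=301.59, C_hi=457.58.
(100−76)/(457.58−301.59) × (360.89−301.59) + 76 = 24/155.99 × 59.30 + 76 ≈ 85.12 → 85.
São Paulo: row 301.59–457.58 (AQI 76–100). (100−76)·(439.43−301.59)/(457.58−301.59) + 76 = 24·137.84/155.99 + 76 ≈ 97.21 → 97.
Seoul: 318.30 ∈ [301.59, 457.58] ↔ index [76, 100].
76 + (318.30−301.59)·(100−76)/(457.58−301.59) = 76 + 16.71·24/155.99 ≈ 78.57, so AQI = 79.
Johannesburg: row 116.75–163.68 (AQI 26–50). (50−26)·(117.87−116.75)/(163.68−116.75) + 26 = 24·1.12/46.93 + 26 ≈ 26.57 → 27.
Santiago: 365.07 lies in 301.59–457.58, so I_lo=76, I_hi=100, C_lo=301.59, C_hi=457.58.
(100−76)/(457.58−301.59) × (365.07−301.59) + 76 = 24/155.99 × 63.48 + 76 ≈ 85.77 → 86.
AQIs: Kraków=85, São Paulo=97, Seoul=79, Johannesburg=27, Santiago=86. Sum = 85 + 97 + 79 + 27 + 86 = 374.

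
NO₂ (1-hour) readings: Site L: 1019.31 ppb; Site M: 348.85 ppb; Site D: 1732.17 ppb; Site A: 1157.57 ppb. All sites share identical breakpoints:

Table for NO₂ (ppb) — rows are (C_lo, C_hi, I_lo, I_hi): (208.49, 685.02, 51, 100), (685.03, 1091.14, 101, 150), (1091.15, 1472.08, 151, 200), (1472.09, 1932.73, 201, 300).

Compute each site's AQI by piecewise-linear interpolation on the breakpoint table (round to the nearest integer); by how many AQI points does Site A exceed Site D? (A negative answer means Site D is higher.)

Site L: 1019.31 lies in 685.03–1091.14, so I_lo=101, I_hi=150, C_lo=685.03, C_hi=1091.14.
(150−101)/(1091.14−685.03) × (1019.31−685.03) + 101 = 49/406.11 × 334.28 + 101 ≈ 141.33 → 141.
Site M: 348.85 ∈ [208.49, 685.02] ↔ index [51, 100].
51 + (348.85−208.49)·(100−51)/(685.02−208.49) = 51 + 140.36·49/476.53 ≈ 65.43, so AQI = 65.
Site D: 1732.17 ∈ [1472.09, 1932.73] ↔ index [201, 300].
201 + (1732.17−1472.09)·(300−201)/(1932.73−1472.09) = 201 + 260.08·99/460.64 ≈ 256.90, so AQI = 257.
Site A: row 1091.15–1472.08 (AQI 151–200). (200−151)·(1157.57−1091.15)/(1472.08−1091.15) + 151 = 49·66.42/380.93 + 151 ≈ 159.54 → 160.
AQIs: Site L=141, Site M=65, Site D=257, Site A=160. Site A (160) − Site D (257) = -97.

-97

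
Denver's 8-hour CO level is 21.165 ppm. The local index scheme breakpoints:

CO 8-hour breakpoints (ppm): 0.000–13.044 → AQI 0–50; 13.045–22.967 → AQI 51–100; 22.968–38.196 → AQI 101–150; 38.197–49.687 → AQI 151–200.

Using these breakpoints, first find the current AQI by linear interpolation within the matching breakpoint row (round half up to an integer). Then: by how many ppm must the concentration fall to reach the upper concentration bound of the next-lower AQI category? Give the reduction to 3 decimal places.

CO: 21.165 ∈ [13.045, 22.967] ↔ index [51, 100].
51 + (21.165−13.045)·(100−51)/(22.967−13.045) = 51 + 8.120·49/9.922 ≈ 91.10, so AQI = 91.
Current AQI 91 is in the Moderate range (51–100). The next-lower category tops out at AQI 50, whose upper concentration bound is 13.044 ppm.
Reduction needed = 21.165 − 13.044 = 8.121 ppm.

8.121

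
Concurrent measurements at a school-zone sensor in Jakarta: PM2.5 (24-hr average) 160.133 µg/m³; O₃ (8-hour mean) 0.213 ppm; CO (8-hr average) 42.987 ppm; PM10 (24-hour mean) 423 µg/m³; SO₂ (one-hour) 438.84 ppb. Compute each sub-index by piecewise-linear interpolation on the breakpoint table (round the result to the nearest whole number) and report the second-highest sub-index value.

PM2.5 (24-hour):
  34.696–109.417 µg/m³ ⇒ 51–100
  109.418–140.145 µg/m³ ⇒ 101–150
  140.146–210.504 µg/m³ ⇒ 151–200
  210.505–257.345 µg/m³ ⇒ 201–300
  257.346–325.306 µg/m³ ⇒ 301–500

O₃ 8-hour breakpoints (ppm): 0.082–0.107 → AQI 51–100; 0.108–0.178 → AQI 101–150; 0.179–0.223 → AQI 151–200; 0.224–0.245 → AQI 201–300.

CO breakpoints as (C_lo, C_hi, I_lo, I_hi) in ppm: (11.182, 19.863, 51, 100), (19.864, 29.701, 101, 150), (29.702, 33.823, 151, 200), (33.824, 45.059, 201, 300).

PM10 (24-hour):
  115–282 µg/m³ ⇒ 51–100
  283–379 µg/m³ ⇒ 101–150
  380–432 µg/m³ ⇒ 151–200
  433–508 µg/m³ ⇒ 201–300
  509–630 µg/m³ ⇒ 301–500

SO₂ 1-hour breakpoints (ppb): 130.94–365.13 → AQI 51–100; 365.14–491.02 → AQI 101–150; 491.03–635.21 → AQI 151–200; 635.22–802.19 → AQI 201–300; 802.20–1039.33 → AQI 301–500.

192

PM2.5: row 140.146–210.504 (AQI 151–200). (200−151)·(160.133−140.146)/(210.504−140.146) + 151 = 49·19.987/70.358 + 151 ≈ 164.92 → 165.
O₃ 0.213: bracket 0.179–0.223 → index 151–200; slope 49/0.044, offset 0.034.
AQI = 151 + 49/0.044·0.034 ≈ 188.86 ⇒ 189.
CO: row 33.824–45.059 (AQI 201–300). (300−201)·(42.987−33.824)/(45.059−33.824) + 201 = 99·9.163/11.235 + 201 ≈ 281.74 → 282.
PM10: row 380–432 (AQI 151–200). (200−151)·(423−380)/(432−380) + 151 = 49·43/52 + 151 ≈ 191.52 → 192.
SO₂: 438.84 ∈ [365.14, 491.02] ↔ index [101, 150].
101 + (438.84−365.14)·(150−101)/(491.02−365.14) = 101 + 73.70·49/125.88 ≈ 129.69, so AQI = 130.
Sub-indices: PM2.5→165, O₃→189, CO→282, PM10→192, SO₂→130. Ranked high→low: 282, 192, 189, 165, 130. Second-highest sub-index = 192.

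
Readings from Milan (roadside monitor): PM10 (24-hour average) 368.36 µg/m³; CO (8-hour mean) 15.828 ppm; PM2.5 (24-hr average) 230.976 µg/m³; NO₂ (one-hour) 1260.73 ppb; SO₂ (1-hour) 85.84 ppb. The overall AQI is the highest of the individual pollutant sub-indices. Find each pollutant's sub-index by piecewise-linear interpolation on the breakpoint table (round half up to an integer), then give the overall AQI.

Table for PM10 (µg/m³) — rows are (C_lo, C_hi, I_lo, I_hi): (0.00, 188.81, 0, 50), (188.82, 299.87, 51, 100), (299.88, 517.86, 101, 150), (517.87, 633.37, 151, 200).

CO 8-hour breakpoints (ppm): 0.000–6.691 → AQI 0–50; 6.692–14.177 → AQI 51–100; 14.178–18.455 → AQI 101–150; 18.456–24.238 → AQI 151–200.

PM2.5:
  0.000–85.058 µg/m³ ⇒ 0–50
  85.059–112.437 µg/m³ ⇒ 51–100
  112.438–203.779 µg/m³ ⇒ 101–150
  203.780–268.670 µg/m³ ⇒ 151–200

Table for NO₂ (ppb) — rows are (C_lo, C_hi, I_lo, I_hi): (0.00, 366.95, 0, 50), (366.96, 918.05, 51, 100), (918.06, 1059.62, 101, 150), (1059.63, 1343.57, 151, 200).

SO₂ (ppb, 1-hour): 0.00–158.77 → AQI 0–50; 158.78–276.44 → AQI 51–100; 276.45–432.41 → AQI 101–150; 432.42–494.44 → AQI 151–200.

PM10: 368.36 ∈ [299.88, 517.86] ↔ index [101, 150].
101 + (368.36−299.88)·(150−101)/(517.86−299.88) = 101 + 68.48·49/217.98 ≈ 116.39, so AQI = 116.
CO: 15.828 ∈ [14.178, 18.455] ↔ index [101, 150].
101 + (15.828−14.178)·(150−101)/(18.455−14.178) = 101 + 1.650·49/4.277 ≈ 119.90, so AQI = 120.
PM2.5: 230.976 lies in 203.780–268.670, so I_lo=151, I_hi=200, C_lo=203.780, C_hi=268.670.
(200−151)/(268.670−203.780) × (230.976−203.780) + 151 = 49/64.890 × 27.196 + 151 ≈ 171.54 → 172.
NO₂: row 1059.63–1343.57 (AQI 151–200). (200−151)·(1260.73−1059.63)/(1343.57−1059.63) + 151 = 49·201.10/283.94 + 151 ≈ 185.70 → 186.
SO₂ 85.84: bracket 0.00–158.77 → index 0–50; slope 50/158.77, offset 85.84.
AQI = 0 + 50/158.77·85.84 ≈ 27.03 ⇒ 27.
Sub-indices: PM10→116, CO→120, PM2.5→172, NO₂→186, SO₂→27. Overall AQI = max = 186; dominant pollutant is NO₂.

186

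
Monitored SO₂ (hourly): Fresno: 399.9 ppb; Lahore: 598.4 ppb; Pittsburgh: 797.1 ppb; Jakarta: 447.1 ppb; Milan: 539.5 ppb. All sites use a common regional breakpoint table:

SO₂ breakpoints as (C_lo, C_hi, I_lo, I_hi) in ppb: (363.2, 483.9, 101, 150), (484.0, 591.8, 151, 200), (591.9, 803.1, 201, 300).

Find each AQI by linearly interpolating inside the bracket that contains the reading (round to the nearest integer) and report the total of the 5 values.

928

Fresno 399.9: bracket 363.2–483.9 → index 101–150; slope 49/120.7, offset 36.7.
AQI = 101 + 49/120.7·36.7 ≈ 115.90 ⇒ 116.
Lahore 598.4: bracket 591.9–803.1 → index 201–300; slope 99/211.2, offset 6.5.
AQI = 201 + 99/211.2·6.5 ≈ 204.05 ⇒ 204.
Pittsburgh: 797.1 lies in 591.9–803.1, so I_lo=201, I_hi=300, C_lo=591.9, C_hi=803.1.
(300−201)/(803.1−591.9) × (797.1−591.9) + 201 = 99/211.2 × 205.2 + 201 ≈ 297.19 → 297.
Jakarta: 447.1 ∈ [363.2, 483.9] ↔ index [101, 150].
101 + (447.1−363.2)·(150−101)/(483.9−363.2) = 101 + 83.9·49/120.7 ≈ 135.06, so AQI = 135.
Milan: 539.5 lies in 484.0–591.8, so I_lo=151, I_hi=200, C_lo=484.0, C_hi=591.8.
(200−151)/(591.8−484.0) × (539.5−484.0) + 151 = 49/107.8 × 55.5 + 151 ≈ 176.23 → 176.
AQIs: Fresno=116, Lahore=204, Pittsburgh=297, Jakarta=135, Milan=176. Sum = 116 + 204 + 297 + 135 + 176 = 928.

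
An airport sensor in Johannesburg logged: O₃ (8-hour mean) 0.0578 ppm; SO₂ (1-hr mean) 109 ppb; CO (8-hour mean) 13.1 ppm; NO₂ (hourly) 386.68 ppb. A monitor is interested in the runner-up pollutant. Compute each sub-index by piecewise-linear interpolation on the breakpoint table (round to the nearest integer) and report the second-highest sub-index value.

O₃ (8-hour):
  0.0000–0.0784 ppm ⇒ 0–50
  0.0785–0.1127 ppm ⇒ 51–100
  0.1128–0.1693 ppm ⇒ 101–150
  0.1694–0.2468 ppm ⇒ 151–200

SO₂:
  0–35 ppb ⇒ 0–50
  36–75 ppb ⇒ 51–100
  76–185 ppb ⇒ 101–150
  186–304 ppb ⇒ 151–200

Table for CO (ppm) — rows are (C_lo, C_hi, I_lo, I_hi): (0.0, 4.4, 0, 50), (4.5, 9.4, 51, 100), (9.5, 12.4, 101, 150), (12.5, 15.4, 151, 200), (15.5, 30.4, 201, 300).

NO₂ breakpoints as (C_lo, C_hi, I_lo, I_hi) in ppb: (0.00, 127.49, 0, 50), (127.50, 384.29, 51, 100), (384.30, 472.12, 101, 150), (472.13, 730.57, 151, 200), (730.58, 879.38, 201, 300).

O₃: 0.0578 lies in 0.0000–0.0784, so I_lo=0, I_hi=50, C_lo=0.0000, C_hi=0.0784.
(50−0)/(0.0784−0.0000) × (0.0578−0.0000) + 0 = 50/0.0784 × 0.0578 + 0 ≈ 36.86 → 37.
SO₂: row 76–185 (AQI 101–150). (150−101)·(109−76)/(185−76) + 101 = 49·33/109 + 101 ≈ 115.83 → 116.
CO 13.1: bracket 12.5–15.4 → index 151–200; slope 49/2.9, offset 0.6.
AQI = 151 + 49/2.9·0.6 ≈ 161.14 ⇒ 161.
NO₂: 386.68 lies in 384.30–472.12, so I_lo=101, I_hi=150, C_lo=384.30, C_hi=472.12.
(150−101)/(472.12−384.30) × (386.68−384.30) + 101 = 49/87.82 × 2.38 + 101 ≈ 102.33 → 102.
Sub-indices: O₃→37, SO₂→116, CO→161, NO₂→102. Ranked high→low: 161, 116, 102, 37. Second-highest sub-index = 116.

116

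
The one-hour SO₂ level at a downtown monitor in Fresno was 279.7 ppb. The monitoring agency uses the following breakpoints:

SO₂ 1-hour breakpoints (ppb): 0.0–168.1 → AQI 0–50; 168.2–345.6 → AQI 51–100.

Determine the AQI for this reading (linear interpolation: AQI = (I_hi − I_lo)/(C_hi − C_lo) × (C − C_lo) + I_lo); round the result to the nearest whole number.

82

SO₂: row 168.2–345.6 (AQI 51–100). (100−51)·(279.7−168.2)/(345.6−168.2) + 51 = 49·111.5/177.4 + 51 ≈ 81.80 → 82.
AQI 82 falls in the Moderate category.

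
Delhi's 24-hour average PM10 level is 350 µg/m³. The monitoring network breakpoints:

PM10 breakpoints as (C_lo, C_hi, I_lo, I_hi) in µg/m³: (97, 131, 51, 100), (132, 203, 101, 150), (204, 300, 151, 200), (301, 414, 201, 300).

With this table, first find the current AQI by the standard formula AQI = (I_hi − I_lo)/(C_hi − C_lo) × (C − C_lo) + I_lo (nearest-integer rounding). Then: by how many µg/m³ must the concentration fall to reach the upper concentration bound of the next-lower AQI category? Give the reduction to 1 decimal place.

PM10: 350 ∈ [301, 414] ↔ index [201, 300].
201 + (350−301)·(300−201)/(414−301) = 201 + 49·99/113 ≈ 243.93, so AQI = 244.
Current AQI 244 is in the Very Unhealthy range (201–300). The next-lower category tops out at AQI 200, whose upper concentration bound is 300 µg/m³.
Reduction needed = 350 − 300 = 50.0 µg/m³.

50.0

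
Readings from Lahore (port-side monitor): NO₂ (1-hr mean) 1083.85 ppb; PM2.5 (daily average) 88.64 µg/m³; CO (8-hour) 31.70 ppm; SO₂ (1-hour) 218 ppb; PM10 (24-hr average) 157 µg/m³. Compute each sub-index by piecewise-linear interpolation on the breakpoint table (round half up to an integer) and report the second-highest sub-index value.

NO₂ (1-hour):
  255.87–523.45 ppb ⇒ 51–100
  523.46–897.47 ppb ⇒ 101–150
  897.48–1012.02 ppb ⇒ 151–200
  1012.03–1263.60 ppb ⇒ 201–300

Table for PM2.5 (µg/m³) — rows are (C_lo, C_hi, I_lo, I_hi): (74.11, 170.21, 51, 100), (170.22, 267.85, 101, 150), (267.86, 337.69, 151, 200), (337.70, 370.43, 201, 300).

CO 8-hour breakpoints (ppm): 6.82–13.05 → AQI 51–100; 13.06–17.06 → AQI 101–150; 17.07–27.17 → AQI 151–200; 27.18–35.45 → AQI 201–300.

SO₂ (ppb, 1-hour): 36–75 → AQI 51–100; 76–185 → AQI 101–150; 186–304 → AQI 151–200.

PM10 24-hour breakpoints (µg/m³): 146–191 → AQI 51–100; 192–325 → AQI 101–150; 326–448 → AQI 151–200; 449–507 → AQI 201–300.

NO₂: 1083.85 lies in 1012.03–1263.60, so I_lo=201, I_hi=300, C_lo=1012.03, C_hi=1263.60.
(300−201)/(1263.60−1012.03) × (1083.85−1012.03) + 201 = 99/251.57 × 71.82 + 201 ≈ 229.26 → 229.
PM2.5 88.64: bracket 74.11–170.21 → index 51–100; slope 49/96.10, offset 14.53.
AQI = 51 + 49/96.10·14.53 ≈ 58.41 ⇒ 58.
CO 31.70: bracket 27.18–35.45 → index 201–300; slope 99/8.27, offset 4.52.
AQI = 201 + 99/8.27·4.52 ≈ 255.11 ⇒ 255.
SO₂: row 186–304 (AQI 151–200). (200−151)·(218−186)/(304−186) + 151 = 49·32/118 + 151 ≈ 164.29 → 164.
PM10: 157 lies in 146–191, so I_lo=51, I_hi=100, C_lo=146, C_hi=191.
(100−51)/(191−146) × (157−146) + 51 = 49/45 × 11 + 51 ≈ 62.98 → 63.
Sub-indices: NO₂→229, PM2.5→58, CO→255, SO₂→164, PM10→63. Ranked high→low: 255, 229, 164, 63, 58. Second-highest sub-index = 229.

229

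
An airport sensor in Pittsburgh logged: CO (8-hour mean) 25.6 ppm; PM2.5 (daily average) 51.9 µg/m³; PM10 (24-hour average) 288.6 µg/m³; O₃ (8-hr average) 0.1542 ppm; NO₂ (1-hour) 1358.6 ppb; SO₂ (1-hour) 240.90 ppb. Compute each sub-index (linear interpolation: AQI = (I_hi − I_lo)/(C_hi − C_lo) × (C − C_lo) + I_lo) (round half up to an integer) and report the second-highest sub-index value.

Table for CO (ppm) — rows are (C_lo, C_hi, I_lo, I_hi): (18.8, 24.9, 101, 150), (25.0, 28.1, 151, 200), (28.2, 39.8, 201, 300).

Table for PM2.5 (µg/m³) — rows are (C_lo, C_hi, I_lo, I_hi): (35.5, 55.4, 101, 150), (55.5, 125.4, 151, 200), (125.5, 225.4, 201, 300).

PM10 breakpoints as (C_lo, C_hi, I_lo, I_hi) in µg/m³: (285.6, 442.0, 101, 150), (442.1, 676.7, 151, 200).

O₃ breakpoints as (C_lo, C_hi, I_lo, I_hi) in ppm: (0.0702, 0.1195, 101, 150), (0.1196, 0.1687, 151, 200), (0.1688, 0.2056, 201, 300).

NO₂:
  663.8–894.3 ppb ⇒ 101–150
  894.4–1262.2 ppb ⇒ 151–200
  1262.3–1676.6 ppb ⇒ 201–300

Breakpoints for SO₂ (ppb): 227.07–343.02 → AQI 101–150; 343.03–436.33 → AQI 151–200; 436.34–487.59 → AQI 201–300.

CO: row 25.0–28.1 (AQI 151–200). (200−151)·(25.6−25.0)/(28.1−25.0) + 151 = 49·0.6/3.1 + 151 ≈ 160.48 → 160.
PM2.5 51.9: bracket 35.5–55.4 → index 101–150; slope 49/19.9, offset 16.4.
AQI = 101 + 49/19.9·16.4 ≈ 141.38 ⇒ 141.
PM10: row 285.6–442.0 (AQI 101–150). (150−101)·(288.6−285.6)/(442.0−285.6) + 101 = 49·3.0/156.4 + 101 ≈ 101.94 → 102.
O₃: 0.1542 ∈ [0.1196, 0.1687] ↔ index [151, 200].
151 + (0.1542−0.1196)·(200−151)/(0.1687−0.1196) = 151 + 0.0346·49/0.0491 ≈ 185.53, so AQI = 186.
NO₂ 1358.6: bracket 1262.3–1676.6 → index 201–300; slope 99/414.3, offset 96.3.
AQI = 201 + 99/414.3·96.3 ≈ 224.01 ⇒ 224.
SO₂: 240.90 lies in 227.07–343.02, so I_lo=101, I_hi=150, C_lo=227.07, C_hi=343.02.
(150−101)/(343.02−227.07) × (240.90−227.07) + 101 = 49/115.95 × 13.83 + 101 ≈ 106.84 → 107.
Sub-indices: CO→160, PM2.5→141, PM10→102, O₃→186, NO₂→224, SO₂→107. Ranked high→low: 224, 186, 160, 141, 107, 102. Second-highest sub-index = 186.

186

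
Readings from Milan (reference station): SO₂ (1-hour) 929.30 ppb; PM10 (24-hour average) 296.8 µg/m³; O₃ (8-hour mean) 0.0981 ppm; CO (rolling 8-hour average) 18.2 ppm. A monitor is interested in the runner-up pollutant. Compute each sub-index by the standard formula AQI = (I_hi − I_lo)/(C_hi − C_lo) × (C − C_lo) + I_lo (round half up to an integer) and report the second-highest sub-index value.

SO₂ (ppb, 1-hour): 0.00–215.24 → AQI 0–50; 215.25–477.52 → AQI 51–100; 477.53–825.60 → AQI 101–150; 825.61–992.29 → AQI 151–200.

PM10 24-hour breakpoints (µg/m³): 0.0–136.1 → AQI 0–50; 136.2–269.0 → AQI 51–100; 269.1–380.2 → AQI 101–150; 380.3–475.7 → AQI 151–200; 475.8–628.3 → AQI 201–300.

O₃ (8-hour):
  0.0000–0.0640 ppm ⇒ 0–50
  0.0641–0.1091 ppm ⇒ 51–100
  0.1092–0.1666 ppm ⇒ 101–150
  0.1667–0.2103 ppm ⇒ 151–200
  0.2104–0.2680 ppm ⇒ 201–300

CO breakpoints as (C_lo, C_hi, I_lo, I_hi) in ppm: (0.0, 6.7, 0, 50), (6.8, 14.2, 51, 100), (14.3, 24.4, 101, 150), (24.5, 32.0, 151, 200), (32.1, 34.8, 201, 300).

SO₂: 929.30 lies in 825.61–992.29, so I_lo=151, I_hi=200, C_lo=825.61, C_hi=992.29.
(200−151)/(992.29−825.61) × (929.30−825.61) + 151 = 49/166.68 × 103.69 + 151 ≈ 181.48 → 181.
PM10 296.8: bracket 269.1–380.2 → index 101–150; slope 49/111.1, offset 27.7.
AQI = 101 + 49/111.1·27.7 ≈ 113.22 ⇒ 113.
O₃: 0.0981 lies in 0.0641–0.1091, so I_lo=51, I_hi=100, C_lo=0.0641, C_hi=0.1091.
(100−51)/(0.1091−0.0641) × (0.0981−0.0641) + 51 = 49/0.0450 × 0.0340 + 51 ≈ 88.02 → 88.
CO: 18.2 lies in 14.3–24.4, so I_lo=101, I_hi=150, C_lo=14.3, C_hi=24.4.
(150−101)/(24.4−14.3) × (18.2−14.3) + 101 = 49/10.1 × 3.9 + 101 ≈ 119.92 → 120.
Sub-indices: SO₂→181, PM10→113, O₃→88, CO→120. Ranked high→low: 181, 120, 113, 88. Second-highest sub-index = 120.

120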